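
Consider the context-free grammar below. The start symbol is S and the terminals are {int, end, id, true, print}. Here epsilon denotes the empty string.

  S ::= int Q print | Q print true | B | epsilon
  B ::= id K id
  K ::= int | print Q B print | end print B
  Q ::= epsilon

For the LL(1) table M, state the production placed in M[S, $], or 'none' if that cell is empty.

FIRST(B): from B::=id K id we get {id}. So FIRST(B) = {id}.
FIRST(K): from K::=int we get {int}; from K::=print Q B print we get {print}; from K::=end print B we get {end}. So FIRST(K) = {end, int, print}.
FIRST(Q): from Q::=epsilon we get {epsilon}. So FIRST(Q) = {epsilon}.
FIRST(S): from S::=int Q print we get {int}; from S::=Q print true we get {print}; from S::=B we get {id}; from S::=epsilon we get {epsilon}. So FIRST(S) = {epsilon, id, int, print}.
FOLLOW(S) includes $ since S is the start symbol.
FOLLOW(S): S appears on no right-hand side. Thus FOLLOW(S) = {$}.
For S ::= int Q print: FIRST(int Q print) = {int}, so it goes in M[S, t] for t ∈ {int}.
For S ::= Q print true: FIRST(Q print true) = {print}, so it goes in M[S, t] for t ∈ {print}.
For S ::= B: FIRST(B) = {id}, so it goes in M[S, t] for t ∈ {id}.
For S ::= epsilon: FIRST(epsilon) = {epsilon}, so it goes in M[S, t] for t ∈ {}; since epsilon ∈ FIRST, also for every t ∈ FOLLOW(S) = {$}.

S ::= epsilon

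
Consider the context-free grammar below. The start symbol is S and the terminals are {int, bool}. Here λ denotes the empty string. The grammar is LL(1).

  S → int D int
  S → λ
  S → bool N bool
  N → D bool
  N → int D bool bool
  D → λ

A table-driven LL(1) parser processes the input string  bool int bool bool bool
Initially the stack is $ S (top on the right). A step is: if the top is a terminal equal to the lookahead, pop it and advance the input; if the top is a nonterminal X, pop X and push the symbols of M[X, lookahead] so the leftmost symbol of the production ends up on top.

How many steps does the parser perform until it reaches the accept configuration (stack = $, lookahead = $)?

8

step 1: stack=$ S  input=bool int bool bool bool $  — expand S → bool N bool
step 2: stack=$ bool N bool  input=bool int bool bool bool $  — match bool
step 3: stack=$ bool N  input=int bool bool bool $  — expand N → int D bool bool
step 4: stack=$ bool bool bool D int  input=int bool bool bool $  — match int
step 5: stack=$ bool bool bool D  input=bool bool bool $  — expand D → λ
step 6: stack=$ bool bool bool  input=bool bool bool $  — match bool
step 7: stack=$ bool bool  input=bool bool $  — match bool
step 8: stack=$ bool  input=bool $  — match bool
Accept reached after 8 steps.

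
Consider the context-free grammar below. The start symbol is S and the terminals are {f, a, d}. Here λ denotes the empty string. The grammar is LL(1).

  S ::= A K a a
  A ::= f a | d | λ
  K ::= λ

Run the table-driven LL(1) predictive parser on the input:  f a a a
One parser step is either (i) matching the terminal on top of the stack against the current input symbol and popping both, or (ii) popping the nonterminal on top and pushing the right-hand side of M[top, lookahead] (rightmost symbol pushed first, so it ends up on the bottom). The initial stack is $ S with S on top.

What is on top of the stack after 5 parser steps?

a

     Stack        Input      Action
  1  $ S          f a a a $  expand S ::= A K a a
  2  $ a a K A    f a a a $  expand A ::= f a
  3  $ a a K a f  f a a a $  match f
  4  $ a a K a    a a a $    match a
  5  $ a a K      a a $      expand K ::= λ
Stack after step 5: $ a a (top = a).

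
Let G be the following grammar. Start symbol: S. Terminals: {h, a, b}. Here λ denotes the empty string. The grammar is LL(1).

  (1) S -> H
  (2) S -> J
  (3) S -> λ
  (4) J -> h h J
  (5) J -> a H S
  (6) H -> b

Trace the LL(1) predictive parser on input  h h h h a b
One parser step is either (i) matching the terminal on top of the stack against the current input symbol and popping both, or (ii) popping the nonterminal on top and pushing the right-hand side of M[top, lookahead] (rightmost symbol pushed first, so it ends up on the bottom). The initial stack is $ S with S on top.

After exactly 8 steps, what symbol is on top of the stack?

a

step 1: stack=$ S  input=h h h h a b $  — expand S -> J
step 2: stack=$ J  input=h h h h a b $  — expand J -> h h J
step 3: stack=$ J h h  input=h h h h a b $  — match h
step 4: stack=$ J h  input=h h h a b $  — match h
step 5: stack=$ J  input=h h a b $  — expand J -> h h J
step 6: stack=$ J h h  input=h h a b $  — match h
step 7: stack=$ J h  input=h a b $  — match h
step 8: stack=$ J  input=a b $  — expand J -> a H S
Stack after step 8: $ S H a (top = a).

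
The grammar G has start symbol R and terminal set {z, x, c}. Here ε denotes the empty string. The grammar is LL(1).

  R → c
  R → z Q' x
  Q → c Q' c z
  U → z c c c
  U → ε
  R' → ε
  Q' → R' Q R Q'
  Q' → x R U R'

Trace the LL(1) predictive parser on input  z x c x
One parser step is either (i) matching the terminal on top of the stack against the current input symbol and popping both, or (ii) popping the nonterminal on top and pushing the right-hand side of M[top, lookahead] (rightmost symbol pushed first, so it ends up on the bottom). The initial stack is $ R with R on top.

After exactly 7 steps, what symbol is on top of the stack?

R'

step 1: stack=$ R  input=z x c x $  — expand R → z Q' x
step 2: stack=$ x Q' z  input=z x c x $  — match z
step 3: stack=$ x Q'  input=x c x $  — expand Q' → x R U R'
step 4: stack=$ x R' U R x  input=x c x $  — match x
step 5: stack=$ x R' U R  input=c x $  — expand R → c
step 6: stack=$ x R' U c  input=c x $  — match c
step 7: stack=$ x R' U  input=x $  — expand U → ε
Stack after step 7: $ x R' (top = R').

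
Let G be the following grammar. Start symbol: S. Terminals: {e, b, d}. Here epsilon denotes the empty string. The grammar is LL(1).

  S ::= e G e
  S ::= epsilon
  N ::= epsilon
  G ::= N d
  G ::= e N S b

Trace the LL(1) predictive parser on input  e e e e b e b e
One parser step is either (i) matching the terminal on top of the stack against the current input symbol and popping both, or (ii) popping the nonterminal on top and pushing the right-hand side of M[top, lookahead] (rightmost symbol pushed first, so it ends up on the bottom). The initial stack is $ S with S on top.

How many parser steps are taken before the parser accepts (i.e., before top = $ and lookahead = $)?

15

      Stack            Input              Action
   1  $ S              e e e e b e b e $  expand S ::= e G e
   2  $ e G e          e e e e b e b e $  match e
   3  $ e G            e e e b e b e $    expand G ::= e N S b
   4  $ e b S N e      e e e b e b e $    match e
   5  $ e b S N        e e b e b e $      expand N ::= epsilon
   6  $ e b S          e e b e b e $      expand S ::= e G e
   7  $ e b e G e      e e b e b e $      match e
   8  $ e b e G        e b e b e $        expand G ::= e N S b
   9  $ e b e b S N e  e b e b e $        match e
  10  $ e b e b S N    b e b e $          expand N ::= epsilon
  11  $ e b e b S      b e b e $          expand S ::= epsilon
  12  $ e b e b        b e b e $          match b
  13  $ e b e          e b e $            match e
  14  $ e b            b e $              match b
  15  $ e              e $                match e
Accept reached after 15 steps.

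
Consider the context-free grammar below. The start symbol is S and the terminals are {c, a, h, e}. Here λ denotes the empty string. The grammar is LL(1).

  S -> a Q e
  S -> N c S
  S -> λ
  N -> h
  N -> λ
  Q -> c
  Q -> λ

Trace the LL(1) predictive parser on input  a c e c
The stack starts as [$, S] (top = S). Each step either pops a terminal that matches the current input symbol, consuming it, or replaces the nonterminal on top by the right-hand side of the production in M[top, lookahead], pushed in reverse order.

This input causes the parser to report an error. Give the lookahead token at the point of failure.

c

     Stack    Input      Action
  1  $ S      a c e c $  expand S -> a Q e
  2  $ e Q a  a c e c $  match a
  3  $ e Q    c e c $    expand Q -> c
  4  $ e c    c e c $    match c
  5  $ e      e c $      match e
  6  $        c $        error: stack empty but input remains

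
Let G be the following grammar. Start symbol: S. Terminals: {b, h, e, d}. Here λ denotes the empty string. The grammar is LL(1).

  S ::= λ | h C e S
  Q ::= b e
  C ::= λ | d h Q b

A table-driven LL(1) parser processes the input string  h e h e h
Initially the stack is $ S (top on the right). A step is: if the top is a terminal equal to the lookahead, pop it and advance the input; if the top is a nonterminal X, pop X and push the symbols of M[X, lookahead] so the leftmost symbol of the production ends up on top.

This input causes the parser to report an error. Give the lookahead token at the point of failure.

step 1: stack=$ S  input=h e h e h $  — expand S ::= h C e S
step 2: stack=$ S e C h  input=h e h e h $  — match h
step 3: stack=$ S e C  input=e h e h $  — expand C ::= λ
step 4: stack=$ S e  input=e h e h $  — match e
step 5: stack=$ S  input=h e h $  — expand S ::= h C e S
step 6: stack=$ S e C h  input=h e h $  — match h
step 7: stack=$ S e C  input=e h $  — expand C ::= λ
step 8: stack=$ S e  input=e h $  — match e
step 9: stack=$ S  input=h $  — expand S ::= h C e S
step 10: stack=$ S e C h  input=h $  — match h
step 11: stack=$ S e C  input=$  — error: M[C, $] is empty

$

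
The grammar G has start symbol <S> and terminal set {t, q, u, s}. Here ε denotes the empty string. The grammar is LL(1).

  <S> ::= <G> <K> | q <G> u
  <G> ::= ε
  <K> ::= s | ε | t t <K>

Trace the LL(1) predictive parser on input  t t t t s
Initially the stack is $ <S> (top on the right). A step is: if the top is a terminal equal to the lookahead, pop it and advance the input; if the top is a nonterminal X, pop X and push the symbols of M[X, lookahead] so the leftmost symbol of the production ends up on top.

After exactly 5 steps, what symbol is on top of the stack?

     Stack      Input        Action
  1  $ <S>      t t t t s $  expand <S> ::= <G> <K>
  2  $ <K> <G>  t t t t s $  expand <G> ::= ε
  3  $ <K>      t t t t s $  expand <K> ::= t t <K>
  4  $ <K> t t  t t t t s $  match t
  5  $ <K> t    t t t s $    match t
Stack after step 5: $ <K> (top = <K>).

<K>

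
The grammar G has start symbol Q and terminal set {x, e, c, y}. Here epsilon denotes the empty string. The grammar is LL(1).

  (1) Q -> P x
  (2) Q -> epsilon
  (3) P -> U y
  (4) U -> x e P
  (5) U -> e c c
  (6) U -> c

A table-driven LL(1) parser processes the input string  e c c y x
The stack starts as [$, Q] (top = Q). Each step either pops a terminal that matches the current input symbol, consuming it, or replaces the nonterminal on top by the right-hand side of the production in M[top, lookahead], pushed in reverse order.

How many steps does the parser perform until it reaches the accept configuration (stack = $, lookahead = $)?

     Stack        Input        Action
  1  $ Q          e c c y x $  expand Q -> P x
  2  $ x P        e c c y x $  expand P -> U y
  3  $ x y U      e c c y x $  expand U -> e c c
  4  $ x y c c e  e c c y x $  match e
  5  $ x y c c    c c y x $    match c
  6  $ x y c      c y x $      match c
  7  $ x y        y x $        match y
  8  $ x          x $          match x
Accept reached after 8 steps.

8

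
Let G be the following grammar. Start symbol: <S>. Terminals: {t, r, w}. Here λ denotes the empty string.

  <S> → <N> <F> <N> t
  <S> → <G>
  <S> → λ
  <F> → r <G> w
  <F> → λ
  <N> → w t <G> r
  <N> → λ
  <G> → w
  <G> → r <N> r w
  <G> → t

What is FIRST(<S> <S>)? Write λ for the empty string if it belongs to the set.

{λ, r, t, w}

FIRST(<F>) = {λ, r}
FIRST(<N>) = {λ, w}
FIRST(<G>) = {r, t, w}
FIRST(<S>) = {λ, r, t, w}  (via <N> <F> <N> t, <G>)
FIRST(<S> <S>): take FIRST of each symbol in turn, carrying on past any symbol whose FIRST contains λ; result {λ, r, t, w}.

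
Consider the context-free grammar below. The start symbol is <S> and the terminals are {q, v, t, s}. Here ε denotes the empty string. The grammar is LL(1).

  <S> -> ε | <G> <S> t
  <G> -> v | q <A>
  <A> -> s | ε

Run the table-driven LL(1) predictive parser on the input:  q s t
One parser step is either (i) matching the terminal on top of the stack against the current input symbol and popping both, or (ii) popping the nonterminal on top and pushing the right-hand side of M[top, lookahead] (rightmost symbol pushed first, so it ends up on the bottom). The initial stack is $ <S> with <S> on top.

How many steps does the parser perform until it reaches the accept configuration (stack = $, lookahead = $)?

7

step 1: stack=$ <S>  input=q s t $  — expand <S> -> <G> <S> t
step 2: stack=$ t <S> <G>  input=q s t $  — expand <G> -> q <A>
step 3: stack=$ t <S> <A> q  input=q s t $  — match q
step 4: stack=$ t <S> <A>  input=s t $  — expand <A> -> s
step 5: stack=$ t <S> s  input=s t $  — match s
step 6: stack=$ t <S>  input=t $  — expand <S> -> ε
step 7: stack=$ t  input=t $  — match t
Accept reached after 7 steps.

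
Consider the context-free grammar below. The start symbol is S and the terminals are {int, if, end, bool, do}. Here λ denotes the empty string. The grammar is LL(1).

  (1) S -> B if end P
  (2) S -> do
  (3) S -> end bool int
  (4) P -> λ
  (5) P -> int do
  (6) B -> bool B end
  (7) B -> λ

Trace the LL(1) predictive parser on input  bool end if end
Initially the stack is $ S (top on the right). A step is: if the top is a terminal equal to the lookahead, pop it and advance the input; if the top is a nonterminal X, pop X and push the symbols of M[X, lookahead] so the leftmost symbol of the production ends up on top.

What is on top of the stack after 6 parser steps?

     Stack                  Input              Action
  1  $ S                    bool end if end $  expand S -> B if end P
  2  $ P end if B           bool end if end $  expand B -> bool B end
  3  $ P end if end B bool  bool end if end $  match bool
  4  $ P end if end B       end if end $       expand B -> λ
  5  $ P end if end         end if end $       match end
  6  $ P end if             if end $           match if
Stack after step 6: $ P end (top = end).

end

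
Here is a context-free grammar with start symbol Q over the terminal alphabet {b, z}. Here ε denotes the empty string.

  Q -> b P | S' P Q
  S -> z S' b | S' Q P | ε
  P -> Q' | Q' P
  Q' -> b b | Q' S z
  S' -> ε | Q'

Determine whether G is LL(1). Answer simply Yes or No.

No

FIRST(Q) = {b}
FIRST(S) = {ε, b, z}
FIRST(P) = {b}
FIRST(Q') = {b}
FIRST(S') = {ε, b}
FOLLOW(Q) = {$, b}
FOLLOW(S) = {z}
FOLLOW(P) = {$, b, z}
FOLLOW(Q') = {$, b, z}
FOLLOW(S') = {b}
Cell M[P, b] receives both P -> Q' and P -> Q' P — the grammar is not LL(1).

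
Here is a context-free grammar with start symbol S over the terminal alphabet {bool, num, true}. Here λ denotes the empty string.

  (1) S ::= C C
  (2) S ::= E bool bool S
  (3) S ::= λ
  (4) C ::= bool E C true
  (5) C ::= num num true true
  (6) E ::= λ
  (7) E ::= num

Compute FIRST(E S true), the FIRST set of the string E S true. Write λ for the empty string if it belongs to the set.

FIRST(C): from C::=bool E C true we get {bool}; from C::=num num true true we get {num}. So FIRST(C) = {bool, num}.
FIRST(E): from E::=λ we get {λ}; from E::=num we get {num}. So FIRST(E) = {λ, num}.
FIRST(S): from S::=C C we get {bool, num}; from S::=E bool bool S we get {bool, num}; from S::=λ we get {λ}. So FIRST(S) = {λ, bool, num}.
FIRST(E S true): take FIRST of each symbol in turn, carrying on past any symbol whose FIRST contains λ; result {bool, num, true}.

{bool, num, true}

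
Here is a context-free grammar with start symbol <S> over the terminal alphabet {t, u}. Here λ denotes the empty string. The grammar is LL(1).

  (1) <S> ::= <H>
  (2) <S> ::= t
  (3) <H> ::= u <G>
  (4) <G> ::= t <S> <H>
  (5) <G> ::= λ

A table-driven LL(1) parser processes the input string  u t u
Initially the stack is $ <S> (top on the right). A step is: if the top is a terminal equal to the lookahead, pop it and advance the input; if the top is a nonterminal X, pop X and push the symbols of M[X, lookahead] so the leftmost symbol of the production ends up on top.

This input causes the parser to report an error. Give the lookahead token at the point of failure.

      Stack        Input    Action
   1  $ <S>        u t u $  expand <S> ::= <H>
   2  $ <H>        u t u $  expand <H> ::= u <G>
   3  $ <G> u      u t u $  match u
   4  $ <G>        t u $    expand <G> ::= t <S> <H>
   5  $ <H> <S> t  t u $    match t
   6  $ <H> <S>    u $      expand <S> ::= <H>
   7  $ <H> <H>    u $      expand <H> ::= u <G>
   8  $ <H> <G> u  u $      match u
   9  $ <H> <G>    $        expand <G> ::= λ
  10  $ <H>        $        error: M[<H>, $] is empty

$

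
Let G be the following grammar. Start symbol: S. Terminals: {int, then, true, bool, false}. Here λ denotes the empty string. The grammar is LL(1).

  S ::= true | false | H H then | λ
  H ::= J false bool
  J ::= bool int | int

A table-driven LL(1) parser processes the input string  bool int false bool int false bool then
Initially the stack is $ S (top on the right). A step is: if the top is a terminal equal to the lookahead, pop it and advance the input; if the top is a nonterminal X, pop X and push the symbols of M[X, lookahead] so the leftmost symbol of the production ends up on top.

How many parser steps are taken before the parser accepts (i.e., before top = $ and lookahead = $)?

13

step 1: stack=$ S  input=bool int false bool int false bool then $  — expand S ::= H H then
step 2: stack=$ then H H  input=bool int false bool int false bool then $  — expand H ::= J false bool
step 3: stack=$ then H bool false J  input=bool int false bool int false bool then $  — expand J ::= bool int
step 4: stack=$ then H bool false int bool  input=bool int false bool int false bool then $  — match bool
step 5: stack=$ then H bool false int  input=int false bool int false bool then $  — match int
step 6: stack=$ then H bool false  input=false bool int false bool then $  — match false
step 7: stack=$ then H bool  input=bool int false bool then $  — match bool
step 8: stack=$ then H  input=int false bool then $  — expand H ::= J false bool
step 9: stack=$ then bool false J  input=int false bool then $  — expand J ::= int
step 10: stack=$ then bool false int  input=int false bool then $  — match int
step 11: stack=$ then bool false  input=false bool then $  — match false
step 12: stack=$ then bool  input=bool then $  — match bool
step 13: stack=$ then  input=then $  — match then
Accept reached after 13 steps.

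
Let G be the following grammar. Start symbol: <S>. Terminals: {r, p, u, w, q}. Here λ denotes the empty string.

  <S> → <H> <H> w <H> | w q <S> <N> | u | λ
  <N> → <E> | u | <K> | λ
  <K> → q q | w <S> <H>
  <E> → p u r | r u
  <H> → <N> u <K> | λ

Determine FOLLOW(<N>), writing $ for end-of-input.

FIRST(<K>) = {q, w}
FIRST(<E>) = {p, r}
FIRST(<N>) = {λ, p, q, r, u, w}  (via <E>, <K>)
FIRST(<H>) = {λ, p, q, r, u, w}  (via <N> u <K>)
FIRST(<S>) = {λ, p, q, r, u, w}  (via <H> <H> w <H>)
FOLLOW(<S>) includes $ since <S> is the start symbol.
FOLLOW(<S>): in <S>→w q <S> <N>, <S> is followed by <N> with FIRST {λ, p, q, r, u, w}; in <S>→w q <S> <N>, the suffix after <S> is nullable (adds nothing new); in <K>→w <S> <H>, <S> is followed by <H> with FIRST {λ, p, q, r, u, w}; in <K>→w <S> <H>, the suffix after <S> is nullable, so FOLLOW(<S>) ⊇ FOLLOW(<K>) = {$, p, q, r, u, w}. Thus FOLLOW(<S>) = {$, p, q, r, u, w}.
FOLLOW(<N>): in <S>→w q <S> <N>, the suffix after <N> is empty, so FOLLOW(<N>) ⊇ FOLLOW(<S>) = {$, p, q, r, u, w}; in <H>→<N> u <K>, <N> is followed by u <K> with FIRST {u}. Thus FOLLOW(<N>) = {$, p, q, r, u, w}.
FOLLOW(<E>): in <N>→<E>, the suffix after <E> is empty, so FOLLOW(<E>) ⊇ FOLLOW(<N>) = {$, p, q, r, u, w}. Thus FOLLOW(<E>) = {$, p, q, r, u, w}.
FOLLOW(<K>): in <N>→<K>, the suffix after <K> is empty, so FOLLOW(<K>) ⊇ FOLLOW(<N>) = {$, p, q, r, u, w}; in <H>→<N> u <K>, the suffix after <K> is empty, so FOLLOW(<K>) ⊇ FOLLOW(<H>) = {$, p, q, r, u, w}. Thus FOLLOW(<K>) = {$, p, q, r, u, w}.
FOLLOW(<H>): in <S>→<H> <H> w <H> (occurrence 1), <H> is followed by <H> w <H> with FIRST {p, q, r, u, w}; in <S>→<H> <H> w <H> (occurrence 2), <H> is followed by w <H> with FIRST {w}; in <S>→<H> <H> w <H> (occurrence 3), the suffix after <H> is empty, so FOLLOW(<H>) ⊇ FOLLOW(<S>) = {$, p, q, r, u, w}; in <K>→w <S> <H>, the suffix after <H> is empty, so FOLLOW(<H>) ⊇ FOLLOW(<K>) = {$, p, q, r, u, w}. Thus FOLLOW(<H>) = {$, p, q, r, u, w}.

{$, p, q, r, u, w}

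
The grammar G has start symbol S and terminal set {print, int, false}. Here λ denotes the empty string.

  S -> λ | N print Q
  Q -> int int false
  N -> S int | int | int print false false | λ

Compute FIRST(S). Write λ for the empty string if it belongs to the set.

{λ, int, print}

FIRST(Q) = {int}
FIRST(S) = {λ, int, print}  (via N print Q)
FIRST(N) = {λ, int, print}  (via S int)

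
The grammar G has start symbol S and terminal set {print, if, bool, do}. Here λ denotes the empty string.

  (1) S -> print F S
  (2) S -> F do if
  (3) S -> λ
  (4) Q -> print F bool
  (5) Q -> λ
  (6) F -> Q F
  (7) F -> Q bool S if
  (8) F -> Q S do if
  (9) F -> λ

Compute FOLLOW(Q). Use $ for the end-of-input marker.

FIRST(Q): from Q->print F bool we get {print}; from Q->λ we get {λ}. So FIRST(Q) = {λ, print}.
FIRST(S): from S->print F S we get {print}; from S->F do if we get {bool, do, print}; from S->λ we get {λ}. So FIRST(S) = {λ, bool, do, print}.
FIRST(F): from F->Q F we get {λ, bool, do, print}; from F->Q bool S if we get {bool, print}; from F->Q S do if we get {bool, do, print}; from F->λ we get {λ}. So FIRST(F) = {λ, bool, do, print}.
FOLLOW(S) includes $ since S is the start symbol.
FOLLOW(S): in S->print F S, the suffix after S is empty (adds nothing new); in F->Q bool S if, S is followed by if with FIRST {if}; in F->Q S do if, S is followed by do if with FIRST {do}. Thus FOLLOW(S) = {$, do, if}.
FOLLOW(F): in S->print F S, F is followed by S with FIRST {λ, bool, do, print}; in S->print F S, the suffix after F is nullable, so FOLLOW(F) ⊇ FOLLOW(S) = {$, do, if}; in S->F do if, F is followed by do if with FIRST {do}; in Q->print F bool, F is followed by bool with FIRST {bool}; in F->Q F, the suffix after F is empty (adds nothing new). Thus FOLLOW(F) = {$, bool, do, if, print}.
FOLLOW(Q): in F->Q F, Q is followed by F with FIRST {λ, bool, do, print}; in F->Q F, the suffix after Q is nullable, so FOLLOW(Q) ⊇ FOLLOW(F) = {$, bool, do, if, print}; in F->Q bool S if, Q is followed by bool S if with FIRST {bool}; in F->Q S do if, Q is followed by S do if with FIRST {bool, do, print}. Thus FOLLOW(Q) = {$, bool, do, if, print}.

{$, bool, do, if, print}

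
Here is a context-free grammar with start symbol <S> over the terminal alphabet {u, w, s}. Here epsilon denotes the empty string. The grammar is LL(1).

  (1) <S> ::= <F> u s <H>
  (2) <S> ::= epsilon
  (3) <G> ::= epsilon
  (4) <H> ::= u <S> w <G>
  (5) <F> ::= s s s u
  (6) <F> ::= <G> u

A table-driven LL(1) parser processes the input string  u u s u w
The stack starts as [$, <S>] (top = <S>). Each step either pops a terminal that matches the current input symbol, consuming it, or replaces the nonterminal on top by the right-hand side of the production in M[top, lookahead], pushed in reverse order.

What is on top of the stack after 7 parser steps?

u

step 1: stack=$ <S>  input=u u s u w $  — expand <S> ::= <F> u s <H>
step 2: stack=$ <H> s u <F>  input=u u s u w $  — expand <F> ::= <G> u
step 3: stack=$ <H> s u u <G>  input=u u s u w $  — expand <G> ::= epsilon
step 4: stack=$ <H> s u u  input=u u s u w $  — match u
step 5: stack=$ <H> s u  input=u s u w $  — match u
step 6: stack=$ <H> s  input=s u w $  — match s
step 7: stack=$ <H>  input=u w $  — expand <H> ::= u <S> w <G>
Stack after step 7: $ <G> w <S> u (top = u).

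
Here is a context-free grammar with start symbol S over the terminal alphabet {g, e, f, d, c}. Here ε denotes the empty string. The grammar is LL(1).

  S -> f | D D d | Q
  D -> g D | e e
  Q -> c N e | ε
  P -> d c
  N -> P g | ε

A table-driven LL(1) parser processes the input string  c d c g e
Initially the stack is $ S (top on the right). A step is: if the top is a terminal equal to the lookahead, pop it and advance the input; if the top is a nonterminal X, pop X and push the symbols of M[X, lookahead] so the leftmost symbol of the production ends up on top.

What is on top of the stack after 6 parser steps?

step 1: stack=$ S  input=c d c g e $  — expand S -> Q
step 2: stack=$ Q  input=c d c g e $  — expand Q -> c N e
step 3: stack=$ e N c  input=c d c g e $  — match c
step 4: stack=$ e N  input=d c g e $  — expand N -> P g
step 5: stack=$ e g P  input=d c g e $  — expand P -> d c
step 6: stack=$ e g c d  input=d c g e $  — match d
Stack after step 6: $ e g c (top = c).

c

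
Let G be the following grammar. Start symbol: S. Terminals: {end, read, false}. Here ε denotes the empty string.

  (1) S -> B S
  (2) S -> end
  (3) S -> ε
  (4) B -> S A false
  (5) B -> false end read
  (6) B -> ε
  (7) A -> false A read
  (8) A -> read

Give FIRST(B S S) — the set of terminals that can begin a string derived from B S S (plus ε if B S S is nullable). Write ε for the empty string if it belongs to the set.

FIRST(A): from A->false A read we get {false}; from A->read we get {read}. So FIRST(A) = {false, read}.
FIRST(S): from S->B S we get {ε, end, false, read}; from S->end we get {end}; from S->ε we get {ε}. So FIRST(S) = {ε, end, false, read}.
FIRST(B): from B->S A false we get {end, false, read}; from B->false end read we get {false}; from B->ε we get {ε}. So FIRST(B) = {ε, end, false, read}.
FIRST(B S S): take FIRST of each symbol in turn, carrying on past any symbol whose FIRST contains ε; result {ε, end, false, read}.

{ε, end, false, read}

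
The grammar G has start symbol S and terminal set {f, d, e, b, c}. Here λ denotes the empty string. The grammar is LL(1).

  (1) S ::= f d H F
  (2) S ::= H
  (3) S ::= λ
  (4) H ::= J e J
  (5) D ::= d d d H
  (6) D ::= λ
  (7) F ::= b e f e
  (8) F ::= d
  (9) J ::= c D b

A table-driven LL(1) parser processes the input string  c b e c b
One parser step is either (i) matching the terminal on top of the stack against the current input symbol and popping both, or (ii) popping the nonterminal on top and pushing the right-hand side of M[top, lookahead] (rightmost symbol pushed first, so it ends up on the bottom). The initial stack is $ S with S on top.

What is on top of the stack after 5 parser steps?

b

step 1: stack=$ S  input=c b e c b $  — expand S ::= H
step 2: stack=$ H  input=c b e c b $  — expand H ::= J e J
step 3: stack=$ J e J  input=c b e c b $  — expand J ::= c D b
step 4: stack=$ J e b D c  input=c b e c b $  — match c
step 5: stack=$ J e b D  input=b e c b $  — expand D ::= λ
Stack after step 5: $ J e b (top = b).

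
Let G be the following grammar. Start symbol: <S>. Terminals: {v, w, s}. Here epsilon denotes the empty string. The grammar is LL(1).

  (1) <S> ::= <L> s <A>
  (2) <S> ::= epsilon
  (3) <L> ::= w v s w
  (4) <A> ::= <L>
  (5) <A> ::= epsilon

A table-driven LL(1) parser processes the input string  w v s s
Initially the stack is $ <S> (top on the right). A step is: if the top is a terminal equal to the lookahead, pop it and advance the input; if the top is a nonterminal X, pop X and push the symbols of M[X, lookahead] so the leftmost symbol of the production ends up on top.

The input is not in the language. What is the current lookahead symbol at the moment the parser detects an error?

step 1: stack=$ <S>  input=w v s s $  — expand <S> ::= <L> s <A>
step 2: stack=$ <A> s <L>  input=w v s s $  — expand <L> ::= w v s w
step 3: stack=$ <A> s w s v w  input=w v s s $  — match w
step 4: stack=$ <A> s w s v  input=v s s $  — match v
step 5: stack=$ <A> s w s  input=s s $  — match s
step 6: stack=$ <A> s w  input=s $  — error: top is terminal w but lookahead is s

s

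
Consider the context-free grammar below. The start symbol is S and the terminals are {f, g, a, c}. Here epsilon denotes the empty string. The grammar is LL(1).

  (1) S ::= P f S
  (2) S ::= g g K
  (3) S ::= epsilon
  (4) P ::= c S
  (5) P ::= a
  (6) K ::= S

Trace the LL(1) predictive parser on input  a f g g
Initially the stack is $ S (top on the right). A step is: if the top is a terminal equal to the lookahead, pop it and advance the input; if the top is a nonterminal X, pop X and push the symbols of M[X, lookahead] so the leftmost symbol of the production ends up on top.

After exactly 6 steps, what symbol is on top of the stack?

step 1: stack=$ S  input=a f g g $  — expand S ::= P f S
step 2: stack=$ S f P  input=a f g g $  — expand P ::= a
step 3: stack=$ S f a  input=a f g g $  — match a
step 4: stack=$ S f  input=f g g $  — match f
step 5: stack=$ S  input=g g $  — expand S ::= g g K
step 6: stack=$ K g g  input=g g $  — match g
Stack after step 6: $ K g (top = g).

g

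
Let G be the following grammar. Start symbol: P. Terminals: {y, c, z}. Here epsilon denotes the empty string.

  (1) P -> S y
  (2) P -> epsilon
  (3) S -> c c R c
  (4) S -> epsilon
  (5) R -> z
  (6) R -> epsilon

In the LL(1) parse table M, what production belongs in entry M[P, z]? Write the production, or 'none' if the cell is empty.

none

FIRST(S): from S->c c R c we get {c}; from S->epsilon we get {epsilon}. So FIRST(S) = {epsilon, c}.
FIRST(R): from R->z we get {z}; from R->epsilon we get {epsilon}. So FIRST(R) = {epsilon, z}.
FIRST(P): from P->S y we get {c, y}; from P->epsilon we get {epsilon}. So FIRST(P) = {epsilon, c, y}.
FOLLOW(P) includes $ since P is the start symbol.
FOLLOW(P): P appears on no right-hand side. Thus FOLLOW(P) = {$}.
For P -> S y: FIRST(S y) = {c, y}, so it goes in M[P, t] for t ∈ {c, y}.
For P -> epsilon: FIRST(epsilon) = {epsilon}, so it goes in M[P, t] for t ∈ {}; since epsilon ∈ FIRST, also for every t ∈ FOLLOW(P) = {$}.
None of these place a production in M[P, z].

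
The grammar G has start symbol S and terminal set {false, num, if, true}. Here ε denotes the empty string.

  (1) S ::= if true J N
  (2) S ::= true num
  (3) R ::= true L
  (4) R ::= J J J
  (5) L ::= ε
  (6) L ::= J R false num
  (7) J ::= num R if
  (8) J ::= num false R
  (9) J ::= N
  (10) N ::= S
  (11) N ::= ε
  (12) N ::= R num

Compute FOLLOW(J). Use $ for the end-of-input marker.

{$, false, if, num, true}

FIRST(S) = {if, true}
FIRST(R) = {ε, if, num, true}  (via J J J)
FIRST(N) = {ε, if, num, true}  (via S, R num)
FIRST(J) = {ε, if, num, true}  (via N)
FIRST(L) = {ε, false, if, num, true}  (via J R false num)
FOLLOW(S) includes $ since S is the start symbol.
FOLLOW(S): in N::=S, the suffix after S is empty, so FOLLOW(S) ⊇ FOLLOW(N) = {$, false, if, num, true}. Thus FOLLOW(S) = {$, false, if, num, true}.
FOLLOW(R): in L::=J R false num, R is followed by false num with FIRST {false}; in J::=num R if, R is followed by if with FIRST {if}; in J::=num false R, the suffix after R is empty, so FOLLOW(R) ⊇ FOLLOW(J) = {$, false, if, num, true}; in N::=R num, R is followed by num with FIRST {num}. Thus FOLLOW(R) = {$, false, if, num, true}.
FOLLOW(L): in R::=true L, the suffix after L is empty, so FOLLOW(L) ⊇ FOLLOW(R) = {$, false, if, num, true}. Thus FOLLOW(L) = {$, false, if, num, true}.
FOLLOW(J): in S::=if true J N, J is followed by N with FIRST {ε, if, num, true}; in S::=if true J N, the suffix after J is nullable, so FOLLOW(J) ⊇ FOLLOW(S) = {$, false, if, num, true}; in R::=J J J (occurrence 1), J is followed by J J with FIRST {ε, if, num, true}; in R::=J J J (occurrence 1), the suffix after J is nullable, so FOLLOW(J) ⊇ FOLLOW(R) = {$, false, if, num, true}; in R::=J J J (occurrence 2), J is followed by J with FIRST {ε, if, num, true}; in R::=J J J (occurrence 2), the suffix after J is nullable, so FOLLOW(J) ⊇ FOLLOW(R) = {$, false, if, num, true}; in R::=J J J (occurrence 3), the suffix after J is empty, so FOLLOW(J) ⊇ FOLLOW(R) = {$, false, if, num, true}; in L::=J R false num, J is followed by R false num with FIRST {false, if, num, true}. Thus FOLLOW(J) = {$, false, if, num, true}.
FOLLOW(N): in S::=if true J N, the suffix after N is empty, so FOLLOW(N) ⊇ FOLLOW(S) = {$, false, if, num, true}; in J::=N, the suffix after N is empty, so FOLLOW(N) ⊇ FOLLOW(J) = {$, false, if, num, true}. Thus FOLLOW(N) = {$, false, if, num, true}.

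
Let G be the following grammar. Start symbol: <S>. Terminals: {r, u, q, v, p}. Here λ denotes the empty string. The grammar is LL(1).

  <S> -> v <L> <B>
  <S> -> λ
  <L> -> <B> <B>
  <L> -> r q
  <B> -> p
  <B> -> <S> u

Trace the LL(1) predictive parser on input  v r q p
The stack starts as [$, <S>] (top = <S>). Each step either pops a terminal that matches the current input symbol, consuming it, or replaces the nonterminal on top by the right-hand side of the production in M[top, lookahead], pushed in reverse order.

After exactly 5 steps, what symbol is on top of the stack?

<B>

     Stack        Input      Action
  1  $ <S>        v r q p $  expand <S> -> v <L> <B>
  2  $ <B> <L> v  v r q p $  match v
  3  $ <B> <L>    r q p $    expand <L> -> r q
  4  $ <B> q r    r q p $    match r
  5  $ <B> q      q p $      match q
Stack after step 5: $ <B> (top = <B>).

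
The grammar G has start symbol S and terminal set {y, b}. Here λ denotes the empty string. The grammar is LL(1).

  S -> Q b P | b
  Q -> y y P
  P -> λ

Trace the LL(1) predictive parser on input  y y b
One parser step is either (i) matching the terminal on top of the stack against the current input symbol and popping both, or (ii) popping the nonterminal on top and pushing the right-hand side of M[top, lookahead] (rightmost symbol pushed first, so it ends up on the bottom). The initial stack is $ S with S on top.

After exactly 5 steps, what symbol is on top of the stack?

b

     Stack        Input    Action
  1  $ S          y y b $  expand S -> Q b P
  2  $ P b Q      y y b $  expand Q -> y y P
  3  $ P b P y y  y y b $  match y
  4  $ P b P y    y b $    match y
  5  $ P b P      b $      expand P -> λ
Stack after step 5: $ P b (top = b).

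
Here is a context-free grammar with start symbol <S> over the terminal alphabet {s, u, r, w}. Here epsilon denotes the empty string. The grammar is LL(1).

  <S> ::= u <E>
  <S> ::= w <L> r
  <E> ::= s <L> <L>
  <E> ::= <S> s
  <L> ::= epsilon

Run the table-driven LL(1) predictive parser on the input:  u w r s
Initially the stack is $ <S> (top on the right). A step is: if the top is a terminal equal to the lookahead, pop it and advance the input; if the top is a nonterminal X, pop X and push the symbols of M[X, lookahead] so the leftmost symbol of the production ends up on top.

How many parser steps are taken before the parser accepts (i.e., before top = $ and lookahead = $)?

step 1: stack=$ <S>  input=u w r s $  — expand <S> ::= u <E>
step 2: stack=$ <E> u  input=u w r s $  — match u
step 3: stack=$ <E>  input=w r s $  — expand <E> ::= <S> s
step 4: stack=$ s <S>  input=w r s $  — expand <S> ::= w <L> r
step 5: stack=$ s r <L> w  input=w r s $  — match w
step 6: stack=$ s r <L>  input=r s $  — expand <L> ::= epsilon
step 7: stack=$ s r  input=r s $  — match r
step 8: stack=$ s  input=s $  — match s
Accept reached after 8 steps.

8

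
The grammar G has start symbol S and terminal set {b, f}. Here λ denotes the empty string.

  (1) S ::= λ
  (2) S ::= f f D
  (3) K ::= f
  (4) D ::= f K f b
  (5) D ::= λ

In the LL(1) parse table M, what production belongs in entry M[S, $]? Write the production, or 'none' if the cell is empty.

S ::= λ

FIRST(S): from S::=λ we get {λ}; from S::=f f D we get {f}. So FIRST(S) = {λ, f}.
FIRST(K): from K::=f we get {f}. So FIRST(K) = {f}.
FIRST(D): from D::=f K f b we get {f}; from D::=λ we get {λ}. So FIRST(D) = {λ, f}.
FOLLOW(S) includes $ since S is the start symbol.
FOLLOW(S): S appears on no right-hand side. Thus FOLLOW(S) = {$}.
For S ::= λ: FIRST(λ) = {λ}, so it goes in M[S, t] for t ∈ {}; since λ ∈ FIRST, also for every t ∈ FOLLOW(S) = {$}.
For S ::= f f D: FIRST(f f D) = {f}, so it goes in M[S, t] for t ∈ {f}.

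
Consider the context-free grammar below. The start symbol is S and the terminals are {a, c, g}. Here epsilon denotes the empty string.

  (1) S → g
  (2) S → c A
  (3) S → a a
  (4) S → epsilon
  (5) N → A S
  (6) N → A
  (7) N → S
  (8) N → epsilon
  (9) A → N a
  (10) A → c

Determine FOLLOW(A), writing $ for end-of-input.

{$, a, c, g}

FIRST(S): from S→g we get {g}; from S→c A we get {c}; from S→a a we get {a}; from S→epsilon we get {epsilon}. So FIRST(S) = {epsilon, a, c, g}.
FIRST(N): from N→A S we get {a, c, g}; from N→A we get {a, c, g}; from N→S we get {epsilon, a, c, g}; from N→epsilon we get {epsilon}. So FIRST(N) = {epsilon, a, c, g}.
FIRST(A): from A→N a we get {a, c, g}; from A→c we get {c}. So FIRST(A) = {a, c, g}.
FOLLOW(S) includes $ since S is the start symbol.
FOLLOW(N): in A→N a, N is followed by a with FIRST {a}. Thus FOLLOW(N) = {a}.
FOLLOW(S): in N→A S, the suffix after S is empty, so FOLLOW(S) ⊇ FOLLOW(N) = {a}; in N→S, the suffix after S is empty, so FOLLOW(S) ⊇ FOLLOW(N) = {a}. Thus FOLLOW(S) = {$, a}.
FOLLOW(A): in S→c A, the suffix after A is empty, so FOLLOW(A) ⊇ FOLLOW(S) = {$, a}; in N→A S, A is followed by S with FIRST {epsilon, a, c, g}; in N→A S, the suffix after A is nullable, so FOLLOW(A) ⊇ FOLLOW(N) = {a}; in N→A, the suffix after A is empty, so FOLLOW(A) ⊇ FOLLOW(N) = {a}. Thus FOLLOW(A) = {$, a, c, g}.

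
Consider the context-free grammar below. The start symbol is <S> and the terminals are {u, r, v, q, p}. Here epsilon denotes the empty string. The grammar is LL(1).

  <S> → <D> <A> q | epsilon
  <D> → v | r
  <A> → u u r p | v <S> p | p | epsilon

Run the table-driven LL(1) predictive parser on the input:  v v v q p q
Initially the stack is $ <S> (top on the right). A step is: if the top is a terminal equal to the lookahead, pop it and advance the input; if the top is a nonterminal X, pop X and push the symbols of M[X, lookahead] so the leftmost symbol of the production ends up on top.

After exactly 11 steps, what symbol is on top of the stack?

      Stack            Input          Action
   1  $ <S>            v v v q p q $  expand <S> → <D> <A> q
   2  $ q <A> <D>      v v v q p q $  expand <D> → v
   3  $ q <A> v        v v v q p q $  match v
   4  $ q <A>          v v q p q $    expand <A> → v <S> p
   5  $ q p <S> v      v v q p q $    match v
   6  $ q p <S>        v q p q $      expand <S> → <D> <A> q
   7  $ q p q <A> <D>  v q p q $      expand <D> → v
   8  $ q p q <A> v    v q p q $      match v
   9  $ q p q <A>      q p q $        expand <A> → epsilon
  10  $ q p q          q p q $        match q
  11  $ q p            p q $          match p
Stack after step 11: $ q (top = q).

q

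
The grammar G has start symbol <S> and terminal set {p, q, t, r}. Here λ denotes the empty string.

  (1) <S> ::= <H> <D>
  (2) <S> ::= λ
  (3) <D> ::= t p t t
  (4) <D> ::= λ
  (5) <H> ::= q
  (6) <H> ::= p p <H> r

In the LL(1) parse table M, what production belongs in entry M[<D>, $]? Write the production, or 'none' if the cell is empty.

FIRST(<D>) = {λ, t}
FIRST(<H>) = {p, q}
FIRST(<S>) = {λ, p, q}  (via <H> <D>)
FOLLOW(<S>) includes $ since <S> is the start symbol.
FOLLOW(<S>): <S> appears on no right-hand side. Thus FOLLOW(<S>) = {$}.
FOLLOW(<D>): in <S>::=<H> <D>, the suffix after <D> is empty, so FOLLOW(<D>) ⊇ FOLLOW(<S>) = {$}. Thus FOLLOW(<D>) = {$}.
For <D> ::= t p t t: FIRST(t p t t) = {t}, so it goes in M[<D>, t] for t ∈ {t}.
For <D> ::= λ: FIRST(λ) = {λ}, so it goes in M[<D>, t] for t ∈ {}; since λ ∈ FIRST, also for every t ∈ FOLLOW(<D>) = {$}.

<D> ::= λ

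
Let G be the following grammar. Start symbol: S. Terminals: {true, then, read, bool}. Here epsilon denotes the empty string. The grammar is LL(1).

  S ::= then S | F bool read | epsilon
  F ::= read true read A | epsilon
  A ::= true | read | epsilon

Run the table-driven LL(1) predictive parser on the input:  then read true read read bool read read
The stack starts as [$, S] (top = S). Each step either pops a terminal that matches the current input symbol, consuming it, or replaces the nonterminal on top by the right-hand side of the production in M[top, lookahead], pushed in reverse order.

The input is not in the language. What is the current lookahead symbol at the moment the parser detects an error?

step 1: stack=$ S  input=then read true read read bool read read $  — expand S ::= then S
step 2: stack=$ S then  input=then read true read read bool read read $  — match then
step 3: stack=$ S  input=read true read read bool read read $  — expand S ::= F bool read
step 4: stack=$ read bool F  input=read true read read bool read read $  — expand F ::= read true read A
step 5: stack=$ read bool A read true read  input=read true read read bool read read $  — match read
step 6: stack=$ read bool A read true  input=true read read bool read read $  — match true
step 7: stack=$ read bool A read  input=read read bool read read $  — match read
step 8: stack=$ read bool A  input=read bool read read $  — expand A ::= read
step 9: stack=$ read bool read  input=read bool read read $  — match read
step 10: stack=$ read bool  input=bool read read $  — match bool
step 11: stack=$ read  input=read read $  — match read
step 12: stack=$  input=read $  — error: stack empty but input remains

read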